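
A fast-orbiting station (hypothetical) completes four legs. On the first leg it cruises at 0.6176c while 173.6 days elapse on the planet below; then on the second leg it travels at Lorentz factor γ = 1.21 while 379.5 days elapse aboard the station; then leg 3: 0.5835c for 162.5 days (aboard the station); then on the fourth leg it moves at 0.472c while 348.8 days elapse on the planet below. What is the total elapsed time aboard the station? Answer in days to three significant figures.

τ = 986 days

Leg 1: γ = 1/√(1 − 0.6176²) = 1/√0.6186 = 1.271; τ_1 = 173.6/1.271 = 136.5 days.
Leg 2: 379.5 days is already measured aboard the station.
Leg 3: 162.5 days is already measured aboard the station.
Leg 4: γ = 1/√(1 − 0.472²) = 1/√0.7772 = 1.134; τ_4 = 348.8/1.134 = 307.5 days.
Total: 136.5 + 379.5 + 162.5 + 307.5 days.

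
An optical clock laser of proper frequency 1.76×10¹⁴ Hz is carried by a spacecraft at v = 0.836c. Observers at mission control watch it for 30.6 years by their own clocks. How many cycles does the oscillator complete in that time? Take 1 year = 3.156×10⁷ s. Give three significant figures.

γ = 1/√(1 − 0.836²) = 1/√0.3011 = 1.822
During 30.6 years of lab time, the oscillator's proper time advances by τ = Δt/γ = 30.6/1.822 = 16.79 years = 5.299×10⁸ s.
N = f × τ = 1.76×10¹⁴ × 5.299×10⁸ = 9.327×10²².

N = 9.33×10²²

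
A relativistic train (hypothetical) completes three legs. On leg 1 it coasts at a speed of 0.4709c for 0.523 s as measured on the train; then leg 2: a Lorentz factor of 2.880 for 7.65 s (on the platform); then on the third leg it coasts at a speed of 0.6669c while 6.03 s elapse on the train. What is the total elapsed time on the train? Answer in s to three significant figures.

τ = 9.21 s

Leg 1: 0.523 s is already measured on the train.
Leg 2: γ = 2.880; τ_2 = 7.65/2.880 = 2.656 s.
Leg 3: 6.03 s is already measured on the train.
Total: 0.5230 + 2.656 + 6.030 s.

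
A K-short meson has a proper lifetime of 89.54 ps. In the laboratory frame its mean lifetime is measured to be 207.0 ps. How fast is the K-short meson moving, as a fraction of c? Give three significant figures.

γ = Δt/τ₀ = 207.0/89.54 = 2.312
β = √(1 − 1/γ²) = √(1 − 0.1871) = √0.8129

v = 0.902c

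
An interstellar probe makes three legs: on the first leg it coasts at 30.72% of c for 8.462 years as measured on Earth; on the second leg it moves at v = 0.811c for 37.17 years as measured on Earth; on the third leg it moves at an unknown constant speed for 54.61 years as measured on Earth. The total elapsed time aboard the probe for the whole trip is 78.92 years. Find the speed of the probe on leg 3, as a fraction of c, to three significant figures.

Leg 1: β = 0.3072; γ = 1/√(1 − 0.3072²) = 1/√0.9056 = 1.051; τ_1 = 8.462/1.051 = 8.053 years.
Leg 2: γ = 1/√(1 − 0.811²) = 1/√0.3423 = 1.709; τ_2 = 37.17/1.709 = 21.75 years.
Leg 3: speed unknown; τ_3 = 54.61/γ_3.
Total proper time: 8.053 + 21.75 + τ_3 = 78.92, so τ_3 = 78.92 − 29.80 = 49.12 years.
γ_3 = 54.61/49.12 = 1.112; β = √(1 − 1/γ²) = √0.1909.

β = 0.437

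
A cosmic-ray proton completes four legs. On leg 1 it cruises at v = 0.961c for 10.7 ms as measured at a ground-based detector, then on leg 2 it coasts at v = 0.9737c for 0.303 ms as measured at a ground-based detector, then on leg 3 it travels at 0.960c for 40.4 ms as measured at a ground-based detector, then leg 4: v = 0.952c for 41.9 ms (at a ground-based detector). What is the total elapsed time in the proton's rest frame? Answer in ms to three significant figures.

τ = 27.2 ms

Leg 1: γ = 1/√(1 − 0.961²) = 1/√0.07648 = 3.616; τ_1 = 10.7/3.616 = 2.959 ms.
Leg 2: γ = 1/√(1 − 0.9737²) = 1/√0.05191 = 4.389; τ_2 = 0.303/4.389 = 0.06903 ms.
Leg 3: γ = 1/√(1 − 0.960²) = 25/7 ≈ 3.571; τ_3 = 40.4/3.571 = 11.31 ms.
Leg 4: γ = 1/√(1 − 0.952²) = 1/√0.09370 = 3.267; τ_4 = 41.9/3.267 = 12.83 ms.
Total: 2.959 + 0.06903 + 11.31 + 12.83 ms.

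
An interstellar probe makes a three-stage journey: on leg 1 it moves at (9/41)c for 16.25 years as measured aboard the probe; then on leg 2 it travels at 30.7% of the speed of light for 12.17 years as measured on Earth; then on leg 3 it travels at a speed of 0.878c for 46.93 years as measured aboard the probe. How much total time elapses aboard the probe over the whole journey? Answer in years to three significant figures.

τ = 74.8 years

Leg 1: 16.25 years is already measured aboard the probe.
Leg 2: β = 0.307; γ = 1/√(1 − 0.307²) = 1/√0.9058 = 1.051; τ_2 = 12.17/1.051 = 11.58 years.
Leg 3: 46.93 years is already measured aboard the probe.
Total: 16.25 + 11.58 + 46.93 years.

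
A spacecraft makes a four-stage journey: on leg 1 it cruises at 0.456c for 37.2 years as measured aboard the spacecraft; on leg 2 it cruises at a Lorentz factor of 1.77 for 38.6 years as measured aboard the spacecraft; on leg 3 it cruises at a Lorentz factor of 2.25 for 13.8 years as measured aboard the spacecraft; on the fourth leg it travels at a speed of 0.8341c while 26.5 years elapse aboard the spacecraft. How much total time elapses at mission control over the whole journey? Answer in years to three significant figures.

Δt = 189 years

Leg 1: γ = 1/√(1 − 0.456²) = 1/√0.7921 = 1.124; Δt_1 = 1.124 × 37.2 = 41.80 years.
Leg 2: γ = 1.77; Δt_2 = 1.770 × 38.6 = 68.32 years.
Leg 3: γ = 2.25; Δt_3 = 2.250 × 13.8 = 31.05 years.
Leg 4: γ = 1/√(1 − 0.8341²) = 1/√0.3043 = 1.813; Δt_4 = 1.813 × 26.5 = 48.04 years.
Total: 41.80 + 68.32 + 31.05 + 48.04 years.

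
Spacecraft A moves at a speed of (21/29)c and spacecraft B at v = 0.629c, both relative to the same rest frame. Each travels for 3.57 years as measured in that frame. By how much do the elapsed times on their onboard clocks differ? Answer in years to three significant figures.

|τ_A − τ_B| = 0.313 years

A: γ = 1/√(1 − (21/29)²) = 29/20 = 1.450; τ_A = 3.57/1.450 = 2.462 years.
B: γ = 1/√(1 − 0.629²) = 1/√0.6044 = 1.286; τ_B = 3.57/1.286 = 2.775 years.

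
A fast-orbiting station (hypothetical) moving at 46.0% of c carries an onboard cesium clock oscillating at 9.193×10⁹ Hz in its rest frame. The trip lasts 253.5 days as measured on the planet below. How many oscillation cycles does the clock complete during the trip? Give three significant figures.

N = 1.79×10¹⁷

β = 0.460; γ = 1/√(1 − 0.460²) = 1/√0.7884 = 1.126
The oscillator's own cycle count is N = f × τ where τ is the proper time aboard the station. τ = Δt/γ = 253.5/1.126 = 225.1 days = 1.945×10⁷ s.
N = 9.193×10⁹ × 1.945×10⁷ = 1.788×10¹⁷.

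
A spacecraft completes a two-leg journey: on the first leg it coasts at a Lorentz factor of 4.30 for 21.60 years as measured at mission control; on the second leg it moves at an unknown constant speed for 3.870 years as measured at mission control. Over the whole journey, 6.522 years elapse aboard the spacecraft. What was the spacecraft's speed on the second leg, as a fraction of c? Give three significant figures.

β = 0.922

Leg 1: γ = 4.30; τ_1 = 21.60/4.300 = 5.023 years.
Leg 2: speed unknown; τ_2 = 3.870/γ_2.
Total proper time: 5.023 + τ_2 = 6.522, so τ_2 = 6.522 − 5.023 = 1.499 years.
γ_2 = 3.870/1.499 = 2.582; β = √(1 − 1/γ²) = √0.8500.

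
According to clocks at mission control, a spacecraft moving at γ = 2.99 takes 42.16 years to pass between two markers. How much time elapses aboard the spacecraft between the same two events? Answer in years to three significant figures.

γ = 2.99
The interval measured at mission control is the dilated one; the clock aboard the spacecraft measures the proper time τ = Δt/γ = 42.16/2.990 years.

τ = 14.1 years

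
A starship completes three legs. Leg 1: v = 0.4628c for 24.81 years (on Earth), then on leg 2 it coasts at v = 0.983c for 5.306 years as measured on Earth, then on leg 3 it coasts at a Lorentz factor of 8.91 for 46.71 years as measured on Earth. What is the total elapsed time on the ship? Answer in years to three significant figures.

Leg 1: γ = 1/√(1 − 0.4628²) = 1/√0.7858 = 1.128; τ_1 = 24.81/1.128 = 21.99 years.
Leg 2: γ = 1/√(1 − 0.983²) = 1/√0.03371 = 5.446; τ_2 = 5.306/5.446 = 0.9742 years.
Leg 3: γ = 8.91; τ_3 = 46.71/8.910 = 5.242 years.
Total: 21.99 + 0.9742 + 5.242 years.

τ = 28.2 years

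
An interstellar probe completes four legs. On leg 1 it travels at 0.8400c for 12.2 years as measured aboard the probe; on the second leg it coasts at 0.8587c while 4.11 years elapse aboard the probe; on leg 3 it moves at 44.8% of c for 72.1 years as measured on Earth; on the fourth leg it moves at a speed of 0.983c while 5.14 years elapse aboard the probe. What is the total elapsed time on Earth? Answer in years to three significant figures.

Leg 1: γ = 1/√(1 − 0.8400²) = 1/√0.2944 = 1.843; Δt_1 = 1.843 × 12.2 = 22.48 years.
Leg 2: γ = 1/√(1 − 0.8587²) = 1/√0.2626 = 1.951; Δt_2 = 1.951 × 4.11 = 8.020 years.
Leg 3: 72.1 years is already measured on Earth.
Leg 4: γ = 1/√(1 − 0.983²) = 1/√0.03371 = 5.446; Δt_4 = 5.446 × 5.14 = 27.99 years.
Total: 22.48 + 8.020 + 72.10 + 27.99 years.

Δt = 131 years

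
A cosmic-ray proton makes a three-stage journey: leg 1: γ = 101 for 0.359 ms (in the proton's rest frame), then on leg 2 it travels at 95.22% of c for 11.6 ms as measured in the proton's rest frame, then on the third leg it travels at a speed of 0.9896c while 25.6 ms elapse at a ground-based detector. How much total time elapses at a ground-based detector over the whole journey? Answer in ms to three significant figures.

Δt = 99.8 ms

Leg 1: γ = 101; Δt_1 = 101.0 × 0.359 = 36.26 ms.
Leg 2: β = 0.9522; γ = 1/√(1 − 0.9522²) = 1/√0.09332 = 3.274; Δt_2 = 3.274 × 11.6 = 37.97 ms.
Leg 3: 25.6 ms is already measured at a ground-based detector.
Total: 36.26 + 37.97 + 25.60 ms.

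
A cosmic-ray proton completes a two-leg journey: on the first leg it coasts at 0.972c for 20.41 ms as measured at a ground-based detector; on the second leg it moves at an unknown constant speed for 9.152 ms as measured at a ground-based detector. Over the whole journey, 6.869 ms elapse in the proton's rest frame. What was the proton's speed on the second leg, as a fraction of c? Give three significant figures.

β = 0.974

Leg 1: γ = 1/√(1 − 0.972²) = 1/√0.05522 = 4.256; τ_1 = 20.41/4.256 = 4.796 ms.
Leg 2: speed unknown; τ_2 = 9.152/γ_2.
Total proper time: 4.796 + τ_2 = 6.869, so τ_2 = 6.869 − 4.796 = 2.073 ms.
γ_2 = 9.152/2.073 = 4.415; β = √(1 − 1/γ²) = √0.9487.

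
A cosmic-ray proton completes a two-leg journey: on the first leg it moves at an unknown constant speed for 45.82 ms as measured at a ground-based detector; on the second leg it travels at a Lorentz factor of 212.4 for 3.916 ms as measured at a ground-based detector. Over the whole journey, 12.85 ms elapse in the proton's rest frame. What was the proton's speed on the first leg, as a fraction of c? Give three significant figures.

β = 0.960

Leg 1: speed unknown; τ_1 = 45.82/γ_1.
Leg 2: γ = 212.4; τ_2 = 3.916/212.4 = 0.01844 ms.
Total proper time: τ_1 + 0.01844 = 12.85, so τ_1 = 12.85 − 0.01844 = 12.83 ms.
γ_1 = 45.82/12.83 = 3.571; β = √(1 − 1/γ²) = √0.9216.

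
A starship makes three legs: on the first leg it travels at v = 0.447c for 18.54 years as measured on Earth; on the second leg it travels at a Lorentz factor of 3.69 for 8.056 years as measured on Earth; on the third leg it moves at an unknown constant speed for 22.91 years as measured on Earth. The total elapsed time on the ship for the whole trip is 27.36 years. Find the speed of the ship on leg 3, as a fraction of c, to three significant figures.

β = 0.927

Leg 1: γ = 1/√(1 − 0.447²) = 1/√0.8002 = 1.118; τ_1 = 18.54/1.118 = 16.58 years.
Leg 2: γ = 3.69; τ_2 = 8.056/3.690 = 2.183 years.
Leg 3: speed unknown; τ_3 = 22.91/γ_3.
Total proper time: 16.58 + 2.183 + τ_3 = 27.36, so τ_3 = 27.36 − 18.77 = 8.592 years.
γ_3 = 22.91/8.592 = 2.666; β = √(1 − 1/γ²) = √0.8593.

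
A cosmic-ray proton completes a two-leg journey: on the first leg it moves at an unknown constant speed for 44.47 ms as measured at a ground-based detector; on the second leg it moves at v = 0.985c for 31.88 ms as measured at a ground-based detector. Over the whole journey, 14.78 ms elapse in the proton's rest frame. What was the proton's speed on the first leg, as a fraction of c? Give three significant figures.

Leg 1: speed unknown; τ_1 = 44.47/γ_1.
Leg 2: γ = 1/√(1 − 0.985²) = 1/√0.02977 = 5.795; τ_2 = 31.88/5.795 = 5.501 ms.
Total proper time: τ_1 + 5.501 = 14.78, so τ_1 = 14.78 − 5.501 = 9.279 ms.
γ_1 = 44.47/9.279 = 4.793; β = √(1 − 1/γ²) = √0.9565.

β = 0.978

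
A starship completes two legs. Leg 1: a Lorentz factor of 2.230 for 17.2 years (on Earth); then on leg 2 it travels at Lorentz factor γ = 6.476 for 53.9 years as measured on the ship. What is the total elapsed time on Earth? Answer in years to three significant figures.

Δt = 366 years

Leg 1: 17.2 years is already measured on Earth.
Leg 2: γ = 6.476; Δt_2 = 6.476 × 53.9 = 349.1 years.
Total: 17.20 + 349.1 years.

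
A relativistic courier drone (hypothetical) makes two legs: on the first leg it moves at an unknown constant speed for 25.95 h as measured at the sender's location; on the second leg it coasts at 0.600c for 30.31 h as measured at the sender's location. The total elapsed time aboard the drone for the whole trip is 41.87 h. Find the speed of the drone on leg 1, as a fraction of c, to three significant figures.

Leg 1: speed unknown; τ_1 = 25.95/γ_1.
Leg 2: γ = 1/√(1 − 0.600²) = 5/4 = 1.250; τ_2 = 30.31/1.250 = 24.25 h.
Total proper time: τ_1 + 24.25 = 41.87, so τ_1 = 41.87 − 24.25 = 17.62 h.
γ_1 = 25.95/17.62 = 1.473; β = √(1 − 1/γ²) = √0.5389.

β = 0.734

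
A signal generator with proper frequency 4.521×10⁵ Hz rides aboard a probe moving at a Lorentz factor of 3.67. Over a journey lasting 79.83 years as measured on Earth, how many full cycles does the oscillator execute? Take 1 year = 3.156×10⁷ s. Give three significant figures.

γ = 3.67
The oscillator's own cycle count is N = f × τ where τ is the proper time aboard the probe. τ = Δt/γ = 79.83/3.670 = 21.75 years = 6.865×10⁸ s.
N = 4.521×10⁵ × 6.865×10⁸ = 3.104×10¹⁴.

N = 3.10×10¹⁴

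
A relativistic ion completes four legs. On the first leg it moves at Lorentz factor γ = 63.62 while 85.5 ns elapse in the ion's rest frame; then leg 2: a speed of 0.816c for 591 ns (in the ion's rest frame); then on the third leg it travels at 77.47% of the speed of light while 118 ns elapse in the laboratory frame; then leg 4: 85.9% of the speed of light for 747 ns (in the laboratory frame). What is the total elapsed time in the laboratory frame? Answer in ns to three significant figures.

Leg 1: γ = 63.62; Δt_1 = 63.62 × 85.5 = 5440 ns.
Leg 2: γ = 1/√(1 − 0.816²) = 1/√0.3341 = 1.730; Δt_2 = 1.730 × 591 = 1022 ns.
Leg 3: 118 ns is already measured in the laboratory frame.
Leg 4: 747 ns is already measured in the laboratory frame.
Total: 5440 + 1022 + 118.0 + 747.0 ns.

Δt = 7330 ns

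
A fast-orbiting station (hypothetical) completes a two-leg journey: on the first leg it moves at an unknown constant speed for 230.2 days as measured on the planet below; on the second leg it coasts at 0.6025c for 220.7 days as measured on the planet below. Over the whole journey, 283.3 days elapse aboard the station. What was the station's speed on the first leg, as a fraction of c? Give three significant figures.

Leg 1: speed unknown; τ_1 = 230.2/γ_1.
Leg 2: γ = 1/√(1 − 0.6025²) = 1/√0.6370 = 1.253; τ_2 = 220.7/1.253 = 176.1 days.
Total proper time: τ_1 + 176.1 = 283.3, so τ_1 = 283.3 − 176.1 = 107.2 days.
γ_1 = 230.2/107.2 = 2.148; β = √(1 − 1/γ²) = √0.7833.

β = 0.885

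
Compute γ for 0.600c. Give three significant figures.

γ = 1/√(1 − 0.600²) = 5/4 = 1.250

γ = 1.25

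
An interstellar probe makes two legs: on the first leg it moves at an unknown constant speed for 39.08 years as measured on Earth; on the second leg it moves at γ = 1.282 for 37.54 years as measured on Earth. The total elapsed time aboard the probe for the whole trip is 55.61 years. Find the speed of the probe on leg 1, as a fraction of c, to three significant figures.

β = 0.739

Leg 1: speed unknown; τ_1 = 39.08/γ_1.
Leg 2: γ = 1.282; τ_2 = 37.54/1.282 = 29.28 years.
Total proper time: τ_1 + 29.28 = 55.61, so τ_1 = 55.61 − 29.28 = 26.33 years.
γ_1 = 39.08/26.33 = 1.484; β = √(1 − 1/γ²) = √0.5461.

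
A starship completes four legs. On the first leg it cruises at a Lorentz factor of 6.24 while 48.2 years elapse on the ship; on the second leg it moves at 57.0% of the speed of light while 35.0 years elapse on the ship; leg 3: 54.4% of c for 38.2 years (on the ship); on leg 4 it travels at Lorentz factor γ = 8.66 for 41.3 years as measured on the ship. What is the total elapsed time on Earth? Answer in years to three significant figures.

Δt = 747 years

Leg 1: γ = 6.24; Δt_1 = 6.240 × 48.2 = 300.8 years.
Leg 2: β = 0.570; γ = 1/√(1 − 0.570²) = 1/√0.6751 = 1.217; Δt_2 = 1.217 × 35.0 = 42.60 years.
Leg 3: β = 0.544; γ = 1/√(1 − 0.544²) = 1/√0.7041 = 1.192; Δt_3 = 1.192 × 38.2 = 45.53 years.
Leg 4: γ = 8.66; Δt_4 = 8.660 × 41.3 = 357.7 years.
Total: 300.8 + 42.60 + 45.53 + 357.7 years.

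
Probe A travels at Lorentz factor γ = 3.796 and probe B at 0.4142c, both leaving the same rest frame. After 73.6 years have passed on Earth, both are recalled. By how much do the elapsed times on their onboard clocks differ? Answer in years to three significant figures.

A: γ = 3.796; τ_A = 73.6/3.796 = 19.39 years.
B: γ = 1/√(1 − 0.4142²) = 1/√0.8284 = 1.099; τ_B = 73.6/1.099 = 66.99 years.

|τ_A − τ_B| = 47.6 years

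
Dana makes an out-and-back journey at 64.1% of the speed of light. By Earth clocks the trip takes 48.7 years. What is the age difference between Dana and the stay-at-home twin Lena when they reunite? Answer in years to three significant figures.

Δt − τ = 11.3 years

β = 0.641; γ = 1/√(1 − 0.641²) = 1/√0.5891 = 1.303
Dana's elapsed proper time: τ = 48.7/1.303 = 37.38 years.
Age gap = Δt − τ = 48.7 − 37.38 years.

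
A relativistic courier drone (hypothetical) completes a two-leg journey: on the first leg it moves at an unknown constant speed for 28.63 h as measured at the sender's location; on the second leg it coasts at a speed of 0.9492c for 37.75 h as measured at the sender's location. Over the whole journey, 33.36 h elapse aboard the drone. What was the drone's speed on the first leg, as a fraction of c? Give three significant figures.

Leg 1: speed unknown; τ_1 = 28.63/γ_1.
Leg 2: γ = 1/√(1 − 0.9492²) = 1/√0.09902 = 3.178; τ_2 = 37.75/3.178 = 11.88 h.
Total proper time: τ_1 + 11.88 = 33.36, so τ_1 = 33.36 − 11.88 = 21.48 h.
γ_1 = 28.63/21.48 = 1.333; β = √(1 − 1/γ²) = √0.4371.

β = 0.661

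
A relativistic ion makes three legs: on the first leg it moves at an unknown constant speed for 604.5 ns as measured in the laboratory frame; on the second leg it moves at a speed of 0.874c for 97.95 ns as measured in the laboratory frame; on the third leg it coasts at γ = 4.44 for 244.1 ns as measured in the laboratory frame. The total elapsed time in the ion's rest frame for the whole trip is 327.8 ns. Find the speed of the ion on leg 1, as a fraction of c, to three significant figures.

Leg 1: speed unknown; τ_1 = 604.5/γ_1.
Leg 2: γ = 1/√(1 − 0.874²) = 1/√0.2361 = 2.058; τ_2 = 97.95/2.058 = 47.60 ns.
Leg 3: γ = 4.44; τ_3 = 244.1/4.440 = 54.98 ns.
Total proper time: τ_1 + 47.60 + 54.98 = 327.8, so τ_1 = 327.8 − 102.6 = 225.2 ns.
γ_1 = 604.5/225.2 = 2.684; β = √(1 − 1/γ²) = √0.8612.

β = 0.928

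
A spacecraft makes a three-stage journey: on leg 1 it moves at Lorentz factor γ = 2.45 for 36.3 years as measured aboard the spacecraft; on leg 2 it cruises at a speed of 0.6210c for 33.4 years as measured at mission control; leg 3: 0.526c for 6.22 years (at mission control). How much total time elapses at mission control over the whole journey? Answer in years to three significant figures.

Δt = 129 years

Leg 1: γ = 2.45; Δt_1 = 2.450 × 36.3 = 88.93 years.
Leg 2: 33.4 years is already measured at mission control.
Leg 3: 6.22 years is already measured at mission control.
Total: 88.93 + 33.40 + 6.220 years.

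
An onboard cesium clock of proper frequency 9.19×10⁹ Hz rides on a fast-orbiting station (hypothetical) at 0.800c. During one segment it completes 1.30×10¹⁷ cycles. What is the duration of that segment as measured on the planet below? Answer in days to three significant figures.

γ = 1/√(1 − 0.800²) = 5/3 ≈ 1.667
Proper time for N cycles: τ = N/f = 1.30×10¹⁷/(9.19×10⁹) = 1.415×10⁷ s = 163.7 days.
Lab-frame duration Δt = γτ = 1.667 × 163.7 = 272.9 days.

Δt = 273 days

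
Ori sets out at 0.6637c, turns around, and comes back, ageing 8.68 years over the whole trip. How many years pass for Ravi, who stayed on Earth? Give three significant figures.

γ = 1/√(1 − 0.6637²) = 1/√0.5595 = 1.337
Earth-frame duration is the dilated interval: Δt = γτ = 1.337 × 8.68 years.

Δt = 11.6 years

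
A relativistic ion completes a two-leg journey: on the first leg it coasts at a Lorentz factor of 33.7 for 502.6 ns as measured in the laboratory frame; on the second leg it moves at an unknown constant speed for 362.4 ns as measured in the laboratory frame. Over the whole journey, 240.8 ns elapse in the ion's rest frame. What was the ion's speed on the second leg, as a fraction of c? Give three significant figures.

β = 0.782

Leg 1: γ = 33.7; τ_1 = 502.6/33.70 = 14.91 ns.
Leg 2: speed unknown; τ_2 = 362.4/γ_2.
Total proper time: 14.91 + τ_2 = 240.8, so τ_2 = 240.8 − 14.91 = 225.9 ns.
γ_2 = 362.4/225.9 = 1.604; β = √(1 − 1/γ²) = √0.6115.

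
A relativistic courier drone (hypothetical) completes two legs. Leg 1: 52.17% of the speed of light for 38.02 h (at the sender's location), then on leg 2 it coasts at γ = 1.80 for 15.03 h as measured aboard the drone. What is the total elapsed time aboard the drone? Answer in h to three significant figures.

τ = 47.5 h

Leg 1: β = 0.5217; γ = 1/√(1 − 0.5217²) = 1/√0.7278 = 1.172; τ_1 = 38.02/1.172 = 32.44 h.
Leg 2: 15.03 h is already measured aboard the drone.
Total: 32.44 + 15.03 h.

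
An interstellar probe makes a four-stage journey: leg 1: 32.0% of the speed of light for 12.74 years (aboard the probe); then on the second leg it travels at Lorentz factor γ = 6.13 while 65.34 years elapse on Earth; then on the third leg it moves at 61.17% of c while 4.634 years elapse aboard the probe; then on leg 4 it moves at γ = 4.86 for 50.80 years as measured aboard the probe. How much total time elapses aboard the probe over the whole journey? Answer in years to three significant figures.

τ = 78.8 years

Leg 1: 12.74 years is already measured aboard the probe.
Leg 2: γ = 6.13; τ_2 = 65.34/6.130 = 10.66 years.
Leg 3: 4.634 years is already measured aboard the probe.
Leg 4: 50.80 years is already measured aboard the probe.
Total: 12.74 + 10.66 + 4.634 + 50.80 years.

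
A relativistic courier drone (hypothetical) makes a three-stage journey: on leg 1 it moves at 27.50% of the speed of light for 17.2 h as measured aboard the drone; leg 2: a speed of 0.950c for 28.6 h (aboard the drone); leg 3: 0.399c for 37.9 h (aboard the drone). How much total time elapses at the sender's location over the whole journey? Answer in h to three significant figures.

Leg 1: β = 0.2750; γ = 1/√(1 − 0.2750²) = 1/√0.9244 = 1.040; Δt_1 = 1.040 × 17.2 = 17.89 h.
Leg 2: γ = 1/√(1 − 0.950²) = 1/√0.09750 = 3.203; Δt_2 = 3.203 × 28.6 = 91.59 h.
Leg 3: γ = 1/√(1 − 0.399²) = 1/√0.8408 = 1.091; Δt_3 = 1.091 × 37.9 = 41.33 h.
Total: 17.89 + 91.59 + 41.33 h.

Δt = 151 h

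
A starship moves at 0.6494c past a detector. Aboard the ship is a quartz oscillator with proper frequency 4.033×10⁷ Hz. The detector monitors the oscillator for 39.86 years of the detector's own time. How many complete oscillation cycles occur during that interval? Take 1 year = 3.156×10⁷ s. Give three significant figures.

N = 3.86×10¹⁶

γ = 1/√(1 − 0.6494²) = 1/√0.5783 = 1.315
During 39.86 years of lab time, the oscillator's proper time advances by τ = Δt/γ = 39.86/1.315 = 30.31 years = 9.566×10⁸ s.
N = f × τ = 4.033×10⁷ × 9.566×10⁸ = 3.858×10¹⁶.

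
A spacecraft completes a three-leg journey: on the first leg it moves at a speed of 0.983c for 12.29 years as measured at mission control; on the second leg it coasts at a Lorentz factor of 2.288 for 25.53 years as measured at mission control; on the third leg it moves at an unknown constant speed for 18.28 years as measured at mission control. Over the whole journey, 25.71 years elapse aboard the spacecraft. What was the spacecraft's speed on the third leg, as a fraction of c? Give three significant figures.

β = 0.740

Leg 1: γ = 1/√(1 − 0.983²) = 1/√0.03371 = 5.446; τ_1 = 12.29/5.446 = 2.257 years.
Leg 2: γ = 2.288; τ_2 = 25.53/2.288 = 11.16 years.
Leg 3: speed unknown; τ_3 = 18.28/γ_3.
Total proper time: 2.257 + 11.16 + τ_3 = 25.71, so τ_3 = 25.71 − 13.41 = 12.30 years.
γ_3 = 18.28/12.30 = 1.487; β = √(1 − 1/γ²) = √0.5476.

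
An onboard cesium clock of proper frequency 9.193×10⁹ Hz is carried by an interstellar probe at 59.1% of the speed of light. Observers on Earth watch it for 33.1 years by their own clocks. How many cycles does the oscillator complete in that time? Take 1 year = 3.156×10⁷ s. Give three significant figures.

N = 7.75×10¹⁸

β = 0.591; γ = 1/√(1 − 0.591²) = 1/√0.6507 = 1.240
During 33.1 years of lab time, the oscillator's proper time advances by τ = Δt/γ = 33.1/1.240 = 26.70 years = 8.427×10⁸ s.
N = f × τ = 9.193×10⁹ × 8.427×10⁸ = 7.747×10¹⁸.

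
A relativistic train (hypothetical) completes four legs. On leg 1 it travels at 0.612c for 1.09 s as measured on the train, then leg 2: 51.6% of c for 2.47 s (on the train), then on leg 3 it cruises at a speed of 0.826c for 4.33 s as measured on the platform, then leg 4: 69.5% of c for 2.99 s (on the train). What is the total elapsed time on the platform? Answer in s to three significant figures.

Δt = 12.8 s

Leg 1: γ = 1/√(1 − 0.612²) = 1/√0.6255 = 1.264; Δt_1 = 1.264 × 1.09 = 1.378 s.
Leg 2: β = 0.516; γ = 1/√(1 − 0.516²) = 1/√0.7337 = 1.167; Δt_2 = 1.167 × 2.47 = 2.884 s.
Leg 3: 4.33 s is already measured on the platform.
Leg 4: β = 0.695; γ = 1/√(1 − 0.695²) = 1/√0.5170 = 1.391; Δt_4 = 1.391 × 2.99 = 4.158 s.
Total: 1.378 + 2.884 + 4.330 + 4.158 s.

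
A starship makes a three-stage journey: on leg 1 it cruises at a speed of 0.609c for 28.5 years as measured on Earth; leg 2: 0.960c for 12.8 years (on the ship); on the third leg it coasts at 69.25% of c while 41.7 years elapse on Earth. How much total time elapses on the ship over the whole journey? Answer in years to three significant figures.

τ = 65.5 years

Leg 1: γ = 1/√(1 − 0.609²) = 1/√0.6291 = 1.261; τ_1 = 28.5/1.261 = 22.61 years.
Leg 2: 12.8 years is already measured on the ship.
Leg 3: β = 0.6925; γ = 1/√(1 − 0.6925²) = 1/√0.5204 = 1.386; τ_3 = 41.7/1.386 = 30.08 years.
Total: 22.61 + 12.80 + 30.08 years.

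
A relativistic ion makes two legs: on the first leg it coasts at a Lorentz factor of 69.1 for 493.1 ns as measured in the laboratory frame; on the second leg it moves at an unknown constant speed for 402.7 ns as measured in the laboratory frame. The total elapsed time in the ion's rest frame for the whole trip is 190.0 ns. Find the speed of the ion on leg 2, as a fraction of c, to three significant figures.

β = 0.891

Leg 1: γ = 69.1; τ_1 = 493.1/69.10 = 7.136 ns.
Leg 2: speed unknown; τ_2 = 402.7/γ_2.
Total proper time: 7.136 + τ_2 = 190.0, so τ_2 = 190.0 − 7.136 = 182.9 ns.
γ_2 = 402.7/182.9 = 2.202; β = √(1 − 1/γ²) = √0.7938.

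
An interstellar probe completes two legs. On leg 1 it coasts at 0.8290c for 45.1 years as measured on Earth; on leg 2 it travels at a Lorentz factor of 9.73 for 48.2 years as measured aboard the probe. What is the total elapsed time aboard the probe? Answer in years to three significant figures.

Leg 1: γ = 1/√(1 − 0.8290²) = 1/√0.3128 = 1.788; τ_1 = 45.1/1.788 = 25.22 years.
Leg 2: 48.2 years is already measured aboard the probe.
Total: 25.22 + 48.20 years.

τ = 73.4 years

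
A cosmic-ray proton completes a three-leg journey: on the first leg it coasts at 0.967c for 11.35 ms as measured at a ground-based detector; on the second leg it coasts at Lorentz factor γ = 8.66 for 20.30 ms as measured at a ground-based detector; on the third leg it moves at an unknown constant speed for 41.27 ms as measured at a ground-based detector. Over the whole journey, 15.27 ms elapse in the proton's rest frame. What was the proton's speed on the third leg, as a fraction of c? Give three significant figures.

β = 0.970

Leg 1: γ = 1/√(1 − 0.967²) = 1/√0.06491 = 3.925; τ_1 = 11.35/3.925 = 2.892 ms.
Leg 2: γ = 8.66; τ_2 = 20.30/8.660 = 2.344 ms.
Leg 3: speed unknown; τ_3 = 41.27/γ_3.
Total proper time: 2.892 + 2.344 + τ_3 = 15.27, so τ_3 = 15.27 − 5.236 = 10.03 ms.
γ_3 = 41.27/10.03 = 4.113; β = √(1 − 1/γ²) = √0.9409.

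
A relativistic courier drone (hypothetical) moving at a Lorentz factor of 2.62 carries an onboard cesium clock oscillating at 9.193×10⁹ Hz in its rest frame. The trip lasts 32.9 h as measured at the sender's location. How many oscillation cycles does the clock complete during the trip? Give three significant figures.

N = 4.16×10¹⁴

γ = 2.62
The oscillator's own cycle count is N = f × τ where τ is the proper time aboard the drone. τ = Δt/γ = 32.9/2.620 = 12.56 h = 4.521×10⁴ s.
N = 9.193×10⁹ × 4.521×10⁴ = 4.156×10¹⁴.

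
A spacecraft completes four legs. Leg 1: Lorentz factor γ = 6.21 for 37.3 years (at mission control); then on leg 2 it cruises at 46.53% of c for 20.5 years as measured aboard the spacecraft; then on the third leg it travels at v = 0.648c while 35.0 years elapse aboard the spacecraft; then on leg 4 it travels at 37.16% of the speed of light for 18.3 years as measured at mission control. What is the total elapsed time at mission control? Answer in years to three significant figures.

Leg 1: 37.3 years is already measured at mission control.
Leg 2: β = 0.4653; γ = 1/√(1 − 0.4653²) = 1/√0.7835 = 1.130; Δt_2 = 1.130 × 20.5 = 23.16 years.
Leg 3: γ = 1/√(1 − 0.648²) = 1/√0.5801 = 1.313; Δt_3 = 1.313 × 35.0 = 45.95 years.
Leg 4: 18.3 years is already measured at mission control.
Total: 37.30 + 23.16 + 45.95 + 18.30 years.

Δt = 125 years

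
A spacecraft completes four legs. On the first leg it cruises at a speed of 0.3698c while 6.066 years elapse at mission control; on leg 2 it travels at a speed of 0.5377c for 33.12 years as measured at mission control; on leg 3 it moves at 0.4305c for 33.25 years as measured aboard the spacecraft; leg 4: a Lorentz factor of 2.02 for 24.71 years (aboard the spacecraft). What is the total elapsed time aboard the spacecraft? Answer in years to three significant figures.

Leg 1: γ = 1/√(1 − 0.3698²) = 1/√0.8632 = 1.076; τ_1 = 6.066/1.076 = 5.636 years.
Leg 2: γ = 1/√(1 − 0.5377²) = 1/√0.7109 = 1.186; τ_2 = 33.12/1.186 = 27.92 years.
Leg 3: 33.25 years is already measured aboard the spacecraft.
Leg 4: 24.71 years is already measured aboard the spacecraft.
Total: 5.636 + 27.92 + 33.25 + 24.71 years.

τ = 91.5 years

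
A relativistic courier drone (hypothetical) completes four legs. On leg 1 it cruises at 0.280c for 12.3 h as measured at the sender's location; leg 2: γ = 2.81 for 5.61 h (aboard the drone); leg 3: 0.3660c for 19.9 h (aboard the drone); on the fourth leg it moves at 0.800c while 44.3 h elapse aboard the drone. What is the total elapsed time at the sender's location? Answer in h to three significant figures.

Leg 1: 12.3 h is already measured at the sender's location.
Leg 2: γ = 2.81; Δt_2 = 2.810 × 5.61 = 15.76 h.
Leg 3: γ = 1/√(1 − 0.3660²) = 1/√0.8660 = 1.075; Δt_3 = 1.075 × 19.9 = 21.38 h.
Leg 4: γ = 1/√(1 − 0.800²) = 5/3 ≈ 1.667; Δt_4 = 1.667 × 44.3 = 73.83 h.
Total: 12.30 + 15.76 + 21.38 + 73.83 h.

Δt = 123 h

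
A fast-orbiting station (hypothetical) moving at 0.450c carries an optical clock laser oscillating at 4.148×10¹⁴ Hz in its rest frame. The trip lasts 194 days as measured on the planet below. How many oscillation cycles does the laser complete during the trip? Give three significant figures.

N = 6.21×10²¹

γ = 1/√(1 − 0.450²) = 1/√0.7975 = 1.120
The oscillator's own cycle count is N = f × τ where τ is the proper time aboard the station. τ = Δt/γ = 194/1.120 = 173.2 days = 1.497×10⁷ s.
N = 4.148×10¹⁴ × 1.497×10⁷ = 6.209×10²¹.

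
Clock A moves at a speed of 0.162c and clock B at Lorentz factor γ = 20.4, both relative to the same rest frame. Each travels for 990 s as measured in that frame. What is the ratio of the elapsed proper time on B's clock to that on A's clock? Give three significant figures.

A: γ = 1/√(1 − 0.162²) = 1/√0.9738 = 1.013. B: γ = 20.4.
τ_A/τ_B = γ_B/γ_A = 20.40/1.013 = 20.13, so τ_B/τ_A = 0.04968.

τ_B/τ_A = 0.0497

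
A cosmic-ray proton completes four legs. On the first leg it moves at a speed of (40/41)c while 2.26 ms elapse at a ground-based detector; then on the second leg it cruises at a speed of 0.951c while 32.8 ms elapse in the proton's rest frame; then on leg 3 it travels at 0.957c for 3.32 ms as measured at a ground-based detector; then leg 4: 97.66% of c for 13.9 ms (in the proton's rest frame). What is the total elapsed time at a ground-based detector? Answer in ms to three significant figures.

Δt = 176 ms

Leg 1: 2.26 ms is already measured at a ground-based detector.
Leg 2: γ = 1/√(1 − 0.951²) = 1/√0.09560 = 3.234; Δt_2 = 3.234 × 32.8 = 106.1 ms.
Leg 3: 3.32 ms is already measured at a ground-based detector.
Leg 4: β = 0.9766; γ = 1/√(1 − 0.9766²) = 1/√0.04625 = 4.650; Δt_4 = 4.650 × 13.9 = 64.63 ms.
Total: 2.260 + 106.1 + 3.320 + 64.63 ms.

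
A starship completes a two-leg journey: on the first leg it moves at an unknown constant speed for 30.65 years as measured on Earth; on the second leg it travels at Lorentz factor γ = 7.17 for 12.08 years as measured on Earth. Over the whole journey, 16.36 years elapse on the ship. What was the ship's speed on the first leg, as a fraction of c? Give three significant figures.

β = 0.878

Leg 1: speed unknown; τ_1 = 30.65/γ_1.
Leg 2: γ = 7.17; τ_2 = 12.08/7.170 = 1.685 years.
Total proper time: τ_1 + 1.685 = 16.36, so τ_1 = 16.36 − 1.685 = 14.68 years.
γ_1 = 30.65/14.68 = 2.089; β = √(1 − 1/γ²) = √0.7708.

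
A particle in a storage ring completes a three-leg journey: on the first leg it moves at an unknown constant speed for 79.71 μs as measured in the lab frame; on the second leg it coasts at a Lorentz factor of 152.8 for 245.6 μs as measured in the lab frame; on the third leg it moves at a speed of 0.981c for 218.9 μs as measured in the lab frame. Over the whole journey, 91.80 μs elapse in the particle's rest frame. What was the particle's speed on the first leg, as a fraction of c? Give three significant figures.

Leg 1: speed unknown; τ_1 = 79.71/γ_1.
Leg 2: γ = 152.8; τ_2 = 245.6/152.8 = 1.607 μs.
Leg 3: γ = 1/√(1 − 0.981²) = 1/√0.03764 = 5.154; τ_3 = 218.9/5.154 = 42.47 μs.
Total proper time: τ_1 + 1.607 + 42.47 = 91.80, so τ_1 = 91.80 − 44.08 = 47.72 μs.
γ_1 = 79.71/47.72 = 1.670; β = √(1 − 1/γ²) = √0.6415.

β = 0.801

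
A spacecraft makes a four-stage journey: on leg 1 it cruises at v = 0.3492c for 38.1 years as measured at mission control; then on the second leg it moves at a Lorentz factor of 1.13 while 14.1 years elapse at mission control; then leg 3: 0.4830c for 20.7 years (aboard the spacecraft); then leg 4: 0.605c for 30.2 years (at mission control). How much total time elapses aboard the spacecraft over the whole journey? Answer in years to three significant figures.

τ = 92.9 years

Leg 1: γ = 1/√(1 − 0.3492²) = 1/√0.8781 = 1.067; τ_1 = 38.1/1.067 = 35.70 years.
Leg 2: γ = 1.13; τ_2 = 14.1/1.130 = 12.48 years.
Leg 3: 20.7 years is already measured aboard the spacecraft.
Leg 4: γ = 1/√(1 − 0.605²) = 1/√0.6340 = 1.256; τ_4 = 30.2/1.256 = 24.05 years.
Total: 35.70 + 12.48 + 20.70 + 24.05 years.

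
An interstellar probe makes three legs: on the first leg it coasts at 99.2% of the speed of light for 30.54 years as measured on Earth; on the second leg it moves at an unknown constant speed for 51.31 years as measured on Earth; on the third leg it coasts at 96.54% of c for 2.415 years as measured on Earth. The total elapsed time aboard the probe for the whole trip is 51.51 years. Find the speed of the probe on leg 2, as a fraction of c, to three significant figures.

Leg 1: β = 0.992; γ = 1/√(1 − 0.992²) = 1/√0.01594 = 7.922; τ_1 = 30.54/7.922 = 3.855 years.
Leg 2: speed unknown; τ_2 = 51.31/γ_2.
Leg 3: β = 0.9654; γ = 1/√(1 − 0.9654²) = 1/√0.06800 = 3.835; τ_3 = 2.415/3.835 = 0.6298 years.
Total proper time: 3.855 + τ_2 + 0.6298 = 51.51, so τ_2 = 51.51 − 4.485 = 47.02 years.
γ_2 = 51.31/47.02 = 1.091; β = √(1 − 1/γ²) = √0.1601.

β = 0.400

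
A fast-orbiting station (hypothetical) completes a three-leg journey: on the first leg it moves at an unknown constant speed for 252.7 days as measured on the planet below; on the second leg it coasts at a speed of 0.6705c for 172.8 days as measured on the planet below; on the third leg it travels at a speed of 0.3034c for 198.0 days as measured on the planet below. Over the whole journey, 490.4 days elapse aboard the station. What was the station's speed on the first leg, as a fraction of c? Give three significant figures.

Leg 1: speed unknown; τ_1 = 252.7/γ_1.
Leg 2: γ = 1/√(1 − 0.6705²) = 1/√0.5504 = 1.348; τ_2 = 172.8/1.348 = 128.2 days.
Leg 3: γ = 1/√(1 − 0.3034²) = 1/√0.9079 = 1.049; τ_3 = 198.0/1.049 = 188.7 days.
Total proper time: τ_1 + 128.2 + 188.7 = 490.4, so τ_1 = 490.4 − 316.9 = 173.5 days.
γ_1 = 252.7/173.5 = 1.456; β = √(1 − 1/γ²) = √0.5284.

β = 0.727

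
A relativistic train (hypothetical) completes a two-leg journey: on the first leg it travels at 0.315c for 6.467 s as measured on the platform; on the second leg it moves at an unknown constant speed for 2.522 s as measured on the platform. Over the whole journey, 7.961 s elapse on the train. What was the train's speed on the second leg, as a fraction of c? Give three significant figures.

β = 0.691

Leg 1: γ = 1/√(1 − 0.315²) = 1/√0.9008 = 1.054; τ_1 = 6.467/1.054 = 6.138 s.
Leg 2: speed unknown; τ_2 = 2.522/γ_2.
Total proper time: 6.138 + τ_2 = 7.961, so τ_2 = 7.961 − 6.138 = 1.823 s.
γ_2 = 2.522/1.823 = 1.383; β = √(1 − 1/γ²) = √0.4774.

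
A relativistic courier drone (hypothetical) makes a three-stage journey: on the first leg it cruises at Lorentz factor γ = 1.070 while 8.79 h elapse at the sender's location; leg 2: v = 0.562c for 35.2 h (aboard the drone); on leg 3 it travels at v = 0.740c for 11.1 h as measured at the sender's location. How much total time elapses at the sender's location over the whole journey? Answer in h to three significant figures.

Leg 1: 8.79 h is already measured at the sender's location.
Leg 2: γ = 1/√(1 − 0.562²) = 1/√0.6842 = 1.209; Δt_2 = 1.209 × 35.2 = 42.56 h.
Leg 3: 11.1 h is already measured at the sender's location.
Total: 8.790 + 42.56 + 11.10 h.

Δt = 62.4 h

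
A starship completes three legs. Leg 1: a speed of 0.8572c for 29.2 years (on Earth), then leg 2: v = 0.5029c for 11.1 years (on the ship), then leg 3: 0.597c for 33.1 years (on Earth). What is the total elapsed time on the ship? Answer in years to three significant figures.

τ = 52.7 years

Leg 1: γ = 1/√(1 − 0.8572²) = 1/√0.2652 = 1.942; τ_1 = 29.2/1.942 = 15.04 years.
Leg 2: 11.1 years is already measured on the ship.
Leg 3: γ = 1/√(1 − 0.597²) = 1/√0.6436 = 1.247; τ_3 = 33.1/1.247 = 26.55 years.
Total: 15.04 + 11.10 + 26.55 years.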